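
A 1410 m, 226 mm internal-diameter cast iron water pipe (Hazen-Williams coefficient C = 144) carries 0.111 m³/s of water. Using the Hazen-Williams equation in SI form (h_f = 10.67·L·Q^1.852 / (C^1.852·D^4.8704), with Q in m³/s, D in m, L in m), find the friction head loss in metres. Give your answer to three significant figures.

h_f ≈ 36.1 m

h_f = 10.67·1410·0.111^1.852 / (144^1.852·0.226^4.8704) = 36.12 m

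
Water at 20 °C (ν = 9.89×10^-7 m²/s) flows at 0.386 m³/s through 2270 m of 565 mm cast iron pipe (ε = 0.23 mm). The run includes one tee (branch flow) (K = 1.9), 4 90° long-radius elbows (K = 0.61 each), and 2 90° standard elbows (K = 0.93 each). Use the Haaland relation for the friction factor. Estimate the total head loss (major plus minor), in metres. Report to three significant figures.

V = 4Q/(πD²) = 1.540 m/s; V²/2g = 0.1208 m
Re = 8.80×10^5, ε/D = 4.07×10^-4 → f = 0.01656 (Haaland)
Major: h_f = f(L/D)·V²/2g = 0.01656·4018·0.1208 = 8.039 m
Minor: ΣK = 6.20; h_m = ΣK·V²/2g = 0.7490 m
Total H_L = 8.039 + 0.7490 = 8.788 m

H_L ≈ 8.79 m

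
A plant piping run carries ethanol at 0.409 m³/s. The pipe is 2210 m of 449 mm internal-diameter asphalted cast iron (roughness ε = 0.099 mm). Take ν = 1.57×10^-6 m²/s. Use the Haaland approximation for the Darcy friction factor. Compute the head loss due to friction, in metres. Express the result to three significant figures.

V = 4Q/(πD²) = 4·0.409/(π·0.449²) = 2.583 m/s
Re = VD/ν = 2.583·0.449/1.57×10^-6 = 7.39×10^5 → turbulent
ε/D = 0.099/449 = 2.20×10^-4
Haaland: f = 0.01507
h_f = f(L/D)V²/(2g) = 0.01507·(2210/0.449)·2.583²/(2·9.81) = 25.22 m

h_f ≈ 25.2 m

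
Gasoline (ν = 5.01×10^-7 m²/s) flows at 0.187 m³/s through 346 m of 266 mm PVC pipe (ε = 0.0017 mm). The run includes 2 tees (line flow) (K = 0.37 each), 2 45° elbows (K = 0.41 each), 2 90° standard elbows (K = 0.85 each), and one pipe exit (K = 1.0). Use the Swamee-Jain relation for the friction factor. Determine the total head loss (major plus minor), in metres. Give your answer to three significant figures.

H_L ≈ 10.6 m

V = 4Q/(πD²) = 3.365 m/s; V²/2g = 0.5771 m
Re = 1.79×10^6, ε/D = 6.39×10^-6 → f = 0.01078 (Swamee-Jain)
Major: h_f = f(L/D)·V²/2g = 0.01078·1301·0.5771 = 8.092 m
Minor: ΣK = 4.26; h_m = ΣK·V²/2g = 2.459 m
Total H_L = 8.092 + 2.459 = 10.55 m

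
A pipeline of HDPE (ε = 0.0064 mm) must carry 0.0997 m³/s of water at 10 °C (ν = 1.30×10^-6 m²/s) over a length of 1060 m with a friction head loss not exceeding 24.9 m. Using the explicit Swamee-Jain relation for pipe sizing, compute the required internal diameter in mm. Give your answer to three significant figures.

Swamee-Jain (Type III): D = 0.66·[ε^1.25·(LQ²/(gh_f))^4.75 + ν·Q^9.4·(L/(gh_f))^5.2]^0.04
LQ²/(gh_f) = 0.04313; L/(gh_f) = 4.339
Term 1 = ε^1.25·(…)^4.75 = 1.05×10^-13; Term 2 = ν·Q^9.4·(…)^5.2 = 1.04×10^-12
D = 0.66·(1.05×10^-13 + 1.04×10^-12)^0.04 = 0.2197 m = 220 mm
Check: V = 2.63 m/s, Re = 4.44×10^5, f = 0.01379, h_f = 23.4 m ≈ 24.9 m ✓

D ≈ 220 mm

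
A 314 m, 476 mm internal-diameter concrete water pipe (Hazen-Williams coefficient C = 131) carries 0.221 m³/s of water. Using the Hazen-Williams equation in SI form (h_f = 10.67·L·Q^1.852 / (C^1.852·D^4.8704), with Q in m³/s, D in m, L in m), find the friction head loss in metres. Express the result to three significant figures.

h_f ≈ 0.912 m

h_f = 10.67·314·0.221^1.852 / (131^1.852·0.476^4.8704) = 0.9118 m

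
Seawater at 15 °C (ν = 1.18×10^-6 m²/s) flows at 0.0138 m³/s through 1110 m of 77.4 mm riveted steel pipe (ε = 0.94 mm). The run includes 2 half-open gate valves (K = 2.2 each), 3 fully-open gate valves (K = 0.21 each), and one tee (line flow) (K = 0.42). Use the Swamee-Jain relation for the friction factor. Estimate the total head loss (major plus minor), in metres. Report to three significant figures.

V = 4Q/(πD²) = 2.933 m/s; V²/2g = 0.4384 m
Re = 1.92×10^5, ε/D = 0.0121 → f = 0.04095 (Swamee-Jain)
Major: h_f = f(L/D)·V²/2g = 0.04095·14341·0.4384 = 257.5 m
Minor: ΣK = 5.45; h_m = ΣK·V²/2g = 2.390 m
Total H_L = 257.5 + 2.390 = 259.9 m

H_L ≈ 260 m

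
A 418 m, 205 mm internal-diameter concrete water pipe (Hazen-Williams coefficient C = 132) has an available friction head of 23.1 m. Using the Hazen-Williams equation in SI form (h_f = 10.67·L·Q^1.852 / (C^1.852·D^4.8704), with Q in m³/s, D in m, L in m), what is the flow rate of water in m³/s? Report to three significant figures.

Q ≈ 0.119 m³/s

Rearranging: Q = [h_f·C^1.852·D^4.8704 / (10.67·L)]^(1/1.852)
Q = [23.1·132^1.852·0.205^4.8704 / (10.67·418)]^0.540 = 0.1192 m³/s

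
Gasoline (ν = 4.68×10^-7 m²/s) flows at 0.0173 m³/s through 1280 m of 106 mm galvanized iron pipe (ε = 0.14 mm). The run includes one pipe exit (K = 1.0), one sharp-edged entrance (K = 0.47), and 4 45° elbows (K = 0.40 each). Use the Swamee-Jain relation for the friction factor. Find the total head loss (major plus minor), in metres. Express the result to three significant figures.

V = 4Q/(πD²) = 1.960 m/s; V²/2g = 0.1959 m
Re = 4.44×10^5, ε/D = 0.00132 → f = 0.02171 (Swamee-Jain)
Major: h_f = f(L/D)·V²/2g = 0.02171·12075·0.1959 = 51.36 m
Minor: ΣK = 3.07; h_m = ΣK·V²/2g = 0.6014 m
Total H_L = 51.36 + 0.6014 = 51.96 m

H_L ≈ 52.0 m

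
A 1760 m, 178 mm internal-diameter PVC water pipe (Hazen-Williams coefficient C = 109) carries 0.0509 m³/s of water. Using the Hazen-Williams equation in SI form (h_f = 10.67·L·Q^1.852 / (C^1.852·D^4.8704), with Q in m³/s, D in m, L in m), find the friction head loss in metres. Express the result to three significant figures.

h_f = 10.67·1760·0.0509^1.852 / (109^1.852·0.178^4.8704) = 57.01 m

h_f ≈ 57.0 m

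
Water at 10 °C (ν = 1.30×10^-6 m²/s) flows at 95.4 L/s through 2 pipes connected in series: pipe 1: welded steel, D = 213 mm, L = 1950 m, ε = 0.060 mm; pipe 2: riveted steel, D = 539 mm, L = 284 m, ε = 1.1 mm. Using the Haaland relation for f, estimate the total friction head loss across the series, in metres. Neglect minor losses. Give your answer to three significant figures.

H ≈ 54.1 m

Pipe 1: V = 2.677 m/s, Re = 4.39×10^5, ε/D = 2.82×10^-4, f = 0.01615, h_1 = f(L/D)V²/2g = 54.03 m
Pipe 2: V = 0.4181 m/s, Re = 1.73×10^5, ε/D = 0.00204, f = 0.02448, h_2 = f(L/D)V²/2g = 0.1149 m
Series → Q common, losses add: H = Σh = 54.15 m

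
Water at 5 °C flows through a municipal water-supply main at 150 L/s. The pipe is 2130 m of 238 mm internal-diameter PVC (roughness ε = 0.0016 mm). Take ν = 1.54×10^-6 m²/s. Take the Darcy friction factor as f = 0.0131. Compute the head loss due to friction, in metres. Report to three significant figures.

h_f ≈ 67.9 m

V = 4Q/(πD²) = 4·0.150/(π·0.238²) = 3.372 m/s
h_f = f(L/D)V²/(2g) = 0.01310·(2130/0.238)·3.372²/(2·9.81) = 67.93 m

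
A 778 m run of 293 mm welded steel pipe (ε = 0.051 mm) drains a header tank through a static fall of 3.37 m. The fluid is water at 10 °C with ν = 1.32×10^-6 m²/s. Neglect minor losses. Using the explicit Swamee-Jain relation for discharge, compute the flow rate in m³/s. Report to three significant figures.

Q ≈ 0.0835 m³/s

Swamee-Jain (Type II): Q = -0.965·√(gD⁵h_f/L)·ln[ε/(3.7D) + √(3.17ν²L/(gD³h_f))]
√(gD⁵h_f/L) = √(9.81·0.293⁵·3.37/778) = 0.009579
ε/(3.7D) = 4.70×10^-5; √(3.17ν²L/(gD³h_f)) = 7.19×10^-5
Q = -0.965·0.009579·ln(1.189×10^-4) = 0.08354 m³/s
Check: V = 1.24 m/s, Re = 2.75×10^5, f = 0.01626, h_f = 3.38 m ≈ 3.37 m ✓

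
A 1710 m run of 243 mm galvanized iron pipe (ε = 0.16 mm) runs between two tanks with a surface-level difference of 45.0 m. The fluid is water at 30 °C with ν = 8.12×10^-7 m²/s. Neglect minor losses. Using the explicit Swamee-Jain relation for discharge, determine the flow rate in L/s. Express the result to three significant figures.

Q ≈ 121 L/s

Swamee-Jain (Type II): Q = -0.965·√(gD⁵h_f/L)·ln[ε/(3.7D) + √(3.17ν²L/(gD³h_f))]
√(gD⁵h_f/L) = √(9.81·0.243⁵·45.0/1710) = 0.01479
ε/(3.7D) = 1.78×10^-4; √(3.17ν²L/(gD³h_f)) = 2.38×10^-5
Q = -0.965·0.01479·ln(2.017×10^-4) = 0.1214 m³/s
Check: V = 2.62 m/s, Re = 7.84×10^5, f = 0.01841, h_f = 45.3 m ≈ 45.0 m ✓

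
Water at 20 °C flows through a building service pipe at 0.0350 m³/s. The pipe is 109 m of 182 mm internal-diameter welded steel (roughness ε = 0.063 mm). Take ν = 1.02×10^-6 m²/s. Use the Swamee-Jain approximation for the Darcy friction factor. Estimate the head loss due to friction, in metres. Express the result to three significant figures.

V = 4Q/(πD²) = 4·0.0350/(π·0.182²) = 1.345 m/s
Re = VD/ν = 1.345·0.182/1.02×10^-6 = 2.40×10^5 → turbulent
ε/D = 0.063/182 = 3.46×10^-4
Swamee-Jain: f = 0.01774
h_f = f(L/D)V²/(2g) = 0.01774·(109/0.182)·1.345²/(2·9.81) = 0.9800 m

h_f ≈ 0.980 m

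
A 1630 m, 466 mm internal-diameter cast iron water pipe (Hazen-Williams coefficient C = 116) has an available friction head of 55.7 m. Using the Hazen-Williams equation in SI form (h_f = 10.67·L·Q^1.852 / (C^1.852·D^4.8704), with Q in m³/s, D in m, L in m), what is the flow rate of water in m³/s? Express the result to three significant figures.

Rearranging: Q = [h_f·C^1.852·D^4.8704 / (10.67·L)]^(1/1.852)
Q = [55.7·116^1.852·0.466^4.8704 / (10.67·1630)]^0.540 = 0.7006 m³/s

Q ≈ 0.701 m³/s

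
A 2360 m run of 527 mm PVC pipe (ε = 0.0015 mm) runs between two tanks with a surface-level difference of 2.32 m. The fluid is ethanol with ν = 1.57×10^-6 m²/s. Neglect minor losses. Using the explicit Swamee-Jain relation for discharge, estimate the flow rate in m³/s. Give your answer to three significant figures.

Q ≈ 0.181 m³/s

Swamee-Jain (Type II): Q = -0.965·√(gD⁵h_f/L)·ln[ε/(3.7D) + √(3.17ν²L/(gD³h_f))]
√(gD⁵h_f/L) = √(9.81·0.527⁵·2.32/2360) = 0.01980
ε/(3.7D) = 7.69×10^-7; √(3.17ν²L/(gD³h_f)) = 7.44×10^-5
Q = -0.965·0.01980·ln(7.517×10^-5) = 0.1814 m³/s
Check: V = 0.832 m/s, Re = 2.79×10^5, f = 0.01460, h_f = 2.31 m ≈ 2.32 m ✓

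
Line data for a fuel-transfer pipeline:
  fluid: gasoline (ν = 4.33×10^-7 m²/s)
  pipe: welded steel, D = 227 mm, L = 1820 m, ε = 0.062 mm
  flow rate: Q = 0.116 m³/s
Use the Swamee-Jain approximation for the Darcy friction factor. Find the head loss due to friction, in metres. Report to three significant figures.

h_f ≈ 51.2 m

V = 4Q/(πD²) = 4·0.116/(π·0.227²) = 2.866 m/s
Re = VD/ν = 2.866·0.227/4.33×10^-7 = 1.50×10^6 → turbulent
ε/D = 0.062/227 = 2.73×10^-4
Swamee-Jain: f = 0.01526
h_f = f(L/D)V²/(2g) = 0.01526·(1820/0.227)·2.866²/(2·9.81) = 51.23 m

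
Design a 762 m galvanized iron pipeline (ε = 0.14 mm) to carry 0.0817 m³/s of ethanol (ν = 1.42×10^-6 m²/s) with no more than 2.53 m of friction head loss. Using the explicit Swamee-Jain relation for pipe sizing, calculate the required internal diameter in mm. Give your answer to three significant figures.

D ≈ 319 mm

Swamee-Jain (Type III): D = 0.66·[ε^1.25·(LQ²/(gh_f))^4.75 + ν·Q^9.4·(L/(gh_f))^5.2]^0.04
LQ²/(gh_f) = 0.2049; L/(gh_f) = 30.70
Term 1 = ε^1.25·(…)^4.75 = 8.18×10^-9; Term 2 = ν·Q^9.4·(…)^5.2 = 4.58×10^-9
D = 0.66·(8.18×10^-9 + 4.58×10^-9)^0.04 = 0.3190 m = 319 mm
Check: V = 1.02 m/s, Re = 2.30×10^5, f = 0.01837, h_f = 2.34 m ≈ 2.53 m ✓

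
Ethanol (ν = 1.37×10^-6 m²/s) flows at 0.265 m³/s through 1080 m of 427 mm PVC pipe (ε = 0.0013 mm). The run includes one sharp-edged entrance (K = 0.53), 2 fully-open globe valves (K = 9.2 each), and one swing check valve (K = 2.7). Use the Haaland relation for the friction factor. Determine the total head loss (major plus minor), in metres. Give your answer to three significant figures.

V = 4Q/(πD²) = 1.851 m/s; V²/2g = 0.1745 m
Re = 5.77×10^5, ε/D = 3.04×10^-6 → f = 0.01277 (Haaland)
Major: h_f = f(L/D)·V²/2g = 0.01277·2529·0.1745 = 5.638 m
Minor: ΣK = 21.6; h_m = ΣK·V²/2g = 3.775 m
Total H_L = 5.638 + 3.775 = 9.414 m

H_L ≈ 9.41 m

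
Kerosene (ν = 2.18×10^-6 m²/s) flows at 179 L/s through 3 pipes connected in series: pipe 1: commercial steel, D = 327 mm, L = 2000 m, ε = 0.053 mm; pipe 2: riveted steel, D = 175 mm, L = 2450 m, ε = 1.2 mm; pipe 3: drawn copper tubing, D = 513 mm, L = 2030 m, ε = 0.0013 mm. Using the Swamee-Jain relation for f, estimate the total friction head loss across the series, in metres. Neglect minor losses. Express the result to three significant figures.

H ≈ 1360 m

Pipe 1: V = 2.131 m/s, Re = 3.20×10^5, ε/D = 1.62×10^-4, f = 0.01588, h_1 = f(L/D)V²/2g = 22.48 m
Pipe 2: V = 7.442 m/s, Re = 5.97×10^5, ε/D = 0.00686, f = 0.03370, h_2 = f(L/D)V²/2g = 1332 m
Pipe 3: V = 0.8660 m/s, Re = 2.04×10^5, ε/D = 2.53×10^-6, f = 0.01550, h_3 = f(L/D)V²/2g = 2.344 m
Series → Q common, losses add: H = Σh = 1357 m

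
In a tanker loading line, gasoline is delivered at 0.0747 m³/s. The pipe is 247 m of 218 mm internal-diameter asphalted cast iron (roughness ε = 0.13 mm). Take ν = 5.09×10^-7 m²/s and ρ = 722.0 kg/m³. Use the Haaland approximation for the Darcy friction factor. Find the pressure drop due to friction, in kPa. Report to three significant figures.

Δp ≈ 29.3 kPa

V = 4Q/(πD²) = 4·0.0747/(π·0.218²) = 2.001 m/s
Re = VD/ν = 2.001·0.218/5.09×10^-7 = 8.57×10^5 → turbulent
ε/D = 0.13/218 = 5.96×10^-4
Haaland: f = 0.01786
h_f = f(L/D)V²/(2g) = 0.01786·(247/0.218)·2.001²/(2·9.81) = 4.132 m
Δp = ρg·h_f = 722.0·9.81·4.132 = 29.27 kPa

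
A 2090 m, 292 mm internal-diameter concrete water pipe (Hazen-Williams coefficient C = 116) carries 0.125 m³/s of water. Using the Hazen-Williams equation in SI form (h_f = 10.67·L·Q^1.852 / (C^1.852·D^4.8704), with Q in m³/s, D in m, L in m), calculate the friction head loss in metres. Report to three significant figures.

h_f ≈ 28.6 m

h_f = 10.67·2090·0.125^1.852 / (116^1.852·0.292^4.8704) = 28.59 m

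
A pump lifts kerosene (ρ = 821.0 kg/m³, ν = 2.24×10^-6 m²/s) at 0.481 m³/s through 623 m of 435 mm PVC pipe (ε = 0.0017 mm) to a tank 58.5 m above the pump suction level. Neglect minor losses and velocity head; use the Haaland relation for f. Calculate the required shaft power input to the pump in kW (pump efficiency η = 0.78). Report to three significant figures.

V = 4Q/(πD²) = 3.237 m/s; Re = 6.29×10^5; ε/D = 3.91×10^-6; f = 0.01259
h_f = f(L/D)V²/2g = 9.630 m
Total head H = z + h_f = 58.5 + 9.630 = 68.13 m
P_hyd = ρgQH = 821.0·9.81·0.481·68.13 = 263.9 kW
P_shaft = P_hyd/η = 263.9/0.78 = 338.4 kW

P_shaft ≈ 338 kW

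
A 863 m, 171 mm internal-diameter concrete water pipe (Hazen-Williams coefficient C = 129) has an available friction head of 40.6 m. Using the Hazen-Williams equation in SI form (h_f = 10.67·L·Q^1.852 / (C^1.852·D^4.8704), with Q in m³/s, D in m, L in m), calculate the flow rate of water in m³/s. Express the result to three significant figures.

Q ≈ 0.0663 m³/s

Rearranging: Q = [h_f·C^1.852·D^4.8704 / (10.67·L)]^(1/1.852)
Q = [40.6·129^1.852·0.171^4.8704 / (10.67·863)]^0.540 = 0.06631 m³/s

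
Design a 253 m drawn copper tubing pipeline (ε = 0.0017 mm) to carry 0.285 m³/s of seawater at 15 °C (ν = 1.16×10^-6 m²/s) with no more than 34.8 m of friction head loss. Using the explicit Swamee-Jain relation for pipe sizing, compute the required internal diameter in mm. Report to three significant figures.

Swamee-Jain (Type III): D = 0.66·[ε^1.25·(LQ²/(gh_f))^4.75 + ν·Q^9.4·(L/(gh_f))^5.2]^0.04
LQ²/(gh_f) = 0.06020; L/(gh_f) = 0.7411
Term 1 = ε^1.25·(…)^4.75 = 9.79×10^-14; Term 2 = ν·Q^9.4·(…)^5.2 = 1.83×10^-12
D = 0.66·(9.79×10^-14 + 1.83×10^-12)^0.04 = 0.2244 m = 224 mm
Check: V = 7.21 m/s, Re = 1.39×10^6, f = 0.01121, h_f = 33.5 m ≈ 34.8 m ✓

D ≈ 224 mm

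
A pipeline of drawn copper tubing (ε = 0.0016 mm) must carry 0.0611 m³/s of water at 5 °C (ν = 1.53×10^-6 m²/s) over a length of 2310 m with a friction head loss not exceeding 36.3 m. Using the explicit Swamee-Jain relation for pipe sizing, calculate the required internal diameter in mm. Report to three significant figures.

D ≈ 199 mm

Swamee-Jain (Type III): D = 0.66·[ε^1.25·(LQ²/(gh_f))^4.75 + ν·Q^9.4·(L/(gh_f))^5.2]^0.04
LQ²/(gh_f) = 0.02422; L/(gh_f) = 6.487
Term 1 = ε^1.25·(…)^4.75 = 1.20×10^-15; Term 2 = ν·Q^9.4·(…)^5.2 = 9.91×10^-14
D = 0.66·(1.20×10^-15 + 9.91×10^-14)^0.04 = 0.1993 m = 199 mm
Check: V = 1.96 m/s, Re = 2.55×10^5, f = 0.01491, h_f = 33.7 m ≈ 36.3 m ✓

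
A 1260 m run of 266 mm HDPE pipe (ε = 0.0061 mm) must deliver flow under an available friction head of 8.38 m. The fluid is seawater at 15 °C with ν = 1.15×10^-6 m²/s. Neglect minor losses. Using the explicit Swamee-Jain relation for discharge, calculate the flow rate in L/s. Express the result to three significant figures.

Q ≈ 86.8 L/s

Swamee-Jain (Type II): Q = -0.965·√(gD⁵h_f/L)·ln[ε/(3.7D) + √(3.17ν²L/(gD³h_f))]
√(gD⁵h_f/L) = √(9.81·0.266⁵·8.38/1260) = 0.009321
ε/(3.7D) = 6.20×10^-6; √(3.17ν²L/(gD³h_f)) = 5.84×10^-5
Q = -0.965·0.009321·ln(6.463×10^-5) = 0.08677 m³/s
Check: V = 1.56 m/s, Re = 3.61×10^5, f = 0.01418, h_f = 8.35 m ≈ 8.38 m ✓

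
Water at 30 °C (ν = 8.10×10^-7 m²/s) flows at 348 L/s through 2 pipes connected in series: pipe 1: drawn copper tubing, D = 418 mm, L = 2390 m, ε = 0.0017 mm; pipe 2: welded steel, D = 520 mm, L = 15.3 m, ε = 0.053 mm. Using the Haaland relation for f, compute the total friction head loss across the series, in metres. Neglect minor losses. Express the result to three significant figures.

Pipe 1: V = 2.536 m/s, Re = 1.31×10^6, ε/D = 4.07×10^-6, f = 0.01116, h_1 = f(L/D)V²/2g = 20.92 m
Pipe 2: V = 1.639 m/s, Re = 1.05×10^6, ε/D = 1.02×10^-4, f = 0.01330, h_2 = f(L/D)V²/2g = 0.05356 m
Series → Q common, losses add: H = Σh = 20.97 m

H ≈ 21.0 m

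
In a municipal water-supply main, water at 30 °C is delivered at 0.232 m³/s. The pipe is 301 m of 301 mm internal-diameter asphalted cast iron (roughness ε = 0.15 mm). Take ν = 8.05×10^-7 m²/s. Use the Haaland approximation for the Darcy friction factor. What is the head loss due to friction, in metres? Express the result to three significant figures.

V = 4Q/(πD²) = 4·0.232/(π·0.301²) = 3.260 m/s
Re = VD/ν = 3.260·0.301/8.05×10^-7 = 1.22×10^6 → turbulent
ε/D = 0.15/301 = 4.98×10^-4
Haaland: f = 0.01708
h_f = f(L/D)V²/(2g) = 0.01708·(301/0.301)·3.260²/(2·9.81) = 9.256 m

h_f ≈ 9.26 m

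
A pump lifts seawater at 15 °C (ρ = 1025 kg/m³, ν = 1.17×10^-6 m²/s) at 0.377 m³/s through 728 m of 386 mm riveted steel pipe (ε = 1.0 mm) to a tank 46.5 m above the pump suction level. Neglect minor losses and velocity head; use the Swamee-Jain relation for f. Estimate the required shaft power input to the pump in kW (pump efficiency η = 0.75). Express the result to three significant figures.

V = 4Q/(πD²) = 3.222 m/s; Re = 1.06×10^6; ε/D = 0.00259; f = 0.02533
h_f = f(L/D)V²/2g = 25.27 m
Total head H = z + h_f = 46.5 + 25.27 = 71.77 m
P_hyd = ρgQH = 1025·9.81·0.377·71.77 = 272.1 kW
P_shaft = P_hyd/η = 272.1/0.75 = 362.8 kW

P_shaft ≈ 363 kW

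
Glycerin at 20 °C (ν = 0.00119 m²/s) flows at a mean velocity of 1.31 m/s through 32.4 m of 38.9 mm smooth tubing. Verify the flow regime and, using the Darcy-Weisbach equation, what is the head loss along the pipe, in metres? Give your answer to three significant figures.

h_f ≈ 109 m

Re = VD/ν = 1.31·0.03890/0.00119 = 42.8 → laminar (Re < 2300)
f = 64/Re = 1.495
h_f = f(L/D)V²/(2g) = 1.495·(32.4/0.03890)·1.31²/(2·9.81) = 108.9 m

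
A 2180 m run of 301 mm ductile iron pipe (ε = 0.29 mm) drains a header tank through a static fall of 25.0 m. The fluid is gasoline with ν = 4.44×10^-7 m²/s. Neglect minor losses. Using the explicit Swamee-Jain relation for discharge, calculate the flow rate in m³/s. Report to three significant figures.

Q ≈ 0.132 m³/s

Swamee-Jain (Type II): Q = -0.965·√(gD⁵h_f/L)·ln[ε/(3.7D) + √(3.17ν²L/(gD³h_f))]
√(gD⁵h_f/L) = √(9.81·0.301⁵·25.0/2180) = 0.01667
ε/(3.7D) = 2.60×10^-4; √(3.17ν²L/(gD³h_f)) = 1.43×10^-5
Q = -0.965·0.01667·ln(2.747×10^-4) = 0.1319 m³/s
Check: V = 1.85 m/s, Re = 1.26×10^6, f = 0.01979, h_f = 25.1 m ≈ 25.0 m ✓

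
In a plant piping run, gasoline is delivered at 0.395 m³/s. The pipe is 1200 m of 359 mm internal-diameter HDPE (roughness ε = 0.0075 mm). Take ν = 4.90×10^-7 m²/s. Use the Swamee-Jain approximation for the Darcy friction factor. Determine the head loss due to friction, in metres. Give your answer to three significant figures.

h_f ≈ 27.7 m

V = 4Q/(πD²) = 4·0.395/(π·0.359²) = 3.902 m/s
Re = VD/ν = 3.902·0.359/4.90×10^-7 = 2.86×10^6 → turbulent
ε/D = 0.0075/359 = 2.09×10^-5
Swamee-Jain: f = 0.01068
h_f = f(L/D)V²/(2g) = 0.01068·(1200/0.359)·3.902²/(2·9.81) = 27.71 m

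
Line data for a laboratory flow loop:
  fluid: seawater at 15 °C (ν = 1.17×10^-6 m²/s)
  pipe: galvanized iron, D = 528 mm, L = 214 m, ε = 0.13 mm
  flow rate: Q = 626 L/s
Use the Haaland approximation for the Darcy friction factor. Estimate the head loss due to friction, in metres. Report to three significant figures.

V = 4Q/(πD²) = 4·0.626/(π·0.528²) = 2.859 m/s
Re = VD/ν = 2.859·0.528/1.17×10^-6 = 1.29×10^6 → turbulent
ε/D = 0.13/528 = 2.46×10^-4
Haaland: f = 0.01494
h_f = f(L/D)V²/(2g) = 0.01494·(214/0.528)·2.859²/(2·9.81) = 2.522 m

h_f ≈ 2.52 m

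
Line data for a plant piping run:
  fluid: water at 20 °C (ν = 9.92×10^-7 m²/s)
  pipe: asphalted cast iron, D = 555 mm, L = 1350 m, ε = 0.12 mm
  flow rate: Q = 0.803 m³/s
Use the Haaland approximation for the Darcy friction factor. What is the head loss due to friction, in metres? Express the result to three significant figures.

V = 4Q/(πD²) = 4·0.803/(π·0.555²) = 3.319 m/s
Re = VD/ν = 3.319·0.555/9.92×10^-7 = 1.86×10^6 → turbulent
ε/D = 0.12/555 = 2.16×10^-4
Haaland: f = 0.01443
h_f = f(L/D)V²/(2g) = 0.01443·(1350/0.555)·3.319²/(2·9.81) = 19.71 m

h_f ≈ 19.7 m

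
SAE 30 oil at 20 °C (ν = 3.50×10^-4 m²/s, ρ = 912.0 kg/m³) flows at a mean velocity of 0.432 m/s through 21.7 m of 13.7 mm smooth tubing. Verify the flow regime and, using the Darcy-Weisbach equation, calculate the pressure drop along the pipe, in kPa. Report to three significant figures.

Re = VD/ν = 0.432·0.01370/3.50×10^-4 = 16.9 → laminar (Re < 2300)
f = 64/Re = 3.785
h_f = f(L/D)V²/(2g) = 3.785·(21.7/0.01370)·0.432²/(2·9.81) = 57.02 m
Δp = ρg·h_f = 912.0·9.81·57.02 = 510.2 kPa

Δp ≈ 510 kPa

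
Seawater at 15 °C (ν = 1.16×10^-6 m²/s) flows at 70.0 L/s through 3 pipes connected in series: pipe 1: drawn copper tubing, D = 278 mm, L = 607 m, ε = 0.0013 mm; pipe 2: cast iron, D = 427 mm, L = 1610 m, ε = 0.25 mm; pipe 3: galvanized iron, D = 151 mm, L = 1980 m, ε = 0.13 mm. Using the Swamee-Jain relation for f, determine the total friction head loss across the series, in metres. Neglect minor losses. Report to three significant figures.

H ≈ 204 m

Pipe 1: V = 1.153 m/s, Re = 2.76×10^5, ε/D = 4.68×10^-6, f = 0.01465, h_1 = f(L/D)V²/2g = 2.168 m
Pipe 2: V = 0.4888 m/s, Re = 1.80×10^5, ε/D = 5.85×10^-4, f = 0.01955, h_2 = f(L/D)V²/2g = 0.8975 m
Pipe 3: V = 3.909 m/s, Re = 5.09×10^5, ε/D = 8.61×10^-4, f = 0.01971, h_3 = f(L/D)V²/2g = 201.3 m
Series → Q common, losses add: H = Σh = 204.4 m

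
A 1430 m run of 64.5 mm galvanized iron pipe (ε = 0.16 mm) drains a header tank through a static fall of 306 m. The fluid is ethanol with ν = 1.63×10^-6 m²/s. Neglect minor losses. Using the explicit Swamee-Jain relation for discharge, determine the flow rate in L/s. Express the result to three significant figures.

Swamee-Jain (Type II): Q = -0.965·√(gD⁵h_f/L)·ln[ε/(3.7D) + √(3.17ν²L/(gD³h_f))]
√(gD⁵h_f/L) = √(9.81·0.0645⁵·306/1430) = 0.001531
ε/(3.7D) = 6.70×10^-4; √(3.17ν²L/(gD³h_f)) = 1.22×10^-4
Q = -0.965·0.001531·ln(7.927×10^-4) = 0.01055 m³/s
Check: V = 3.23 m/s, Re = 1.28×10^5, f = 0.02621, h_f = 309 m ≈ 306 m ✓

Q ≈ 10.5 L/s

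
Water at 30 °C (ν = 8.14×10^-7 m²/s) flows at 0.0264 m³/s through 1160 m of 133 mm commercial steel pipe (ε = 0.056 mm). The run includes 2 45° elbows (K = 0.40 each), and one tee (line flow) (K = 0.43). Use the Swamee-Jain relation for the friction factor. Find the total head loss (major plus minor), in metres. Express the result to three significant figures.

V = 4Q/(πD²) = 1.900 m/s; V²/2g = 0.1840 m
Re = 3.10×10^5, ε/D = 4.21×10^-4 → f = 0.01781 (Swamee-Jain)
Major: h_f = f(L/D)·V²/2g = 0.01781·8722·0.1840 = 28.59 m
Minor: ΣK = 1.23; h_m = ΣK·V²/2g = 0.2264 m
Total H_L = 28.59 + 0.2264 = 28.82 m

H_L ≈ 28.8 m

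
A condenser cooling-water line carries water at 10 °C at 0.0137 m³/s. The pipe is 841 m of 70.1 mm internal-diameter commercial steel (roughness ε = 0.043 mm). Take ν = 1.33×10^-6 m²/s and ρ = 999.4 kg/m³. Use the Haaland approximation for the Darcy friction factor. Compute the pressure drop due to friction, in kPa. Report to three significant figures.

V = 4Q/(πD²) = 4·0.0137/(π·0.0701²) = 3.550 m/s
Re = VD/ν = 3.550·0.0701/1.33×10^-6 = 1.87×10^5 → turbulent
ε/D = 0.043/70.1 = 6.13×10^-4
Haaland: f = 0.01931
h_f = f(L/D)V²/(2g) = 0.01931·(841/0.0701)·3.550²/(2·9.81) = 148.8 m
Δp = ρg·h_f = 999.4·9.81·148.8 = 1459 kPa

Δp ≈ 1460 kPa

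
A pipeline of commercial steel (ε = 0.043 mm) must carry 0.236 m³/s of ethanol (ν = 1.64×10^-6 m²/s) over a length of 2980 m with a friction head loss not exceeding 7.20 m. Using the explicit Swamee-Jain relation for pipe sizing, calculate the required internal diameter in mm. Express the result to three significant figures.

D ≈ 496 mm

Swamee-Jain (Type III): D = 0.66·[ε^1.25·(LQ²/(gh_f))^4.75 + ν·Q^9.4·(L/(gh_f))^5.2]^0.04
LQ²/(gh_f) = 2.350; L/(gh_f) = 42.19
Term 1 = ε^1.25·(…)^4.75 = 2.01×10^-4; Term 2 = ν·Q^9.4·(…)^5.2 = 5.91×10^-4
D = 0.66·(2.01×10^-4 + 5.91×10^-4)^0.04 = 0.4960 m = 496 mm
Check: V = 1.22 m/s, Re = 3.69×10^5, f = 0.01487, h_f = 6.79 m ≈ 7.20 m ✓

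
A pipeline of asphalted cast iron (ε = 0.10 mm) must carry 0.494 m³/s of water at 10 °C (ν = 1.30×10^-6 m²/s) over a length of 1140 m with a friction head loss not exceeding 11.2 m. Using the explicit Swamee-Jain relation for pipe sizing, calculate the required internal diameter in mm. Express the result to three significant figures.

Swamee-Jain (Type III): D = 0.66·[ε^1.25·(LQ²/(gh_f))^4.75 + ν·Q^9.4·(L/(gh_f))^5.2]^0.04
LQ²/(gh_f) = 2.532; L/(gh_f) = 10.38
Term 1 = ε^1.25·(…)^4.75 = 8.25×10^-4; Term 2 = ν·Q^9.4·(…)^5.2 = 3.30×10^-4
D = 0.66·(8.25×10^-4 + 3.30×10^-4)^0.04 = 0.5036 m = 504 mm
Check: V = 2.48 m/s, Re = 9.61×10^5, f = 0.01479, h_f = 10.5 m ≈ 11.2 m ✓

D ≈ 504 mm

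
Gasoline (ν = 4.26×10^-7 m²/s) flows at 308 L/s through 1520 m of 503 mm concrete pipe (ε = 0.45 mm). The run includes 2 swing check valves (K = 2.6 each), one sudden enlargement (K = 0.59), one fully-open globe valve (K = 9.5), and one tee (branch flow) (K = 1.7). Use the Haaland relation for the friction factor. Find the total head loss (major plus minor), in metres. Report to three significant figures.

H_L ≈ 9.23 m

V = 4Q/(πD²) = 1.550 m/s; V²/2g = 0.1224 m
Re = 1.83×10^6, ε/D = 8.95×10^-4 → f = 0.01931 (Haaland)
Major: h_f = f(L/D)·V²/2g = 0.01931·3022·0.1224 = 7.146 m
Minor: ΣK = 17.0; h_m = ΣK·V²/2g = 2.080 m
Total H_L = 7.146 + 2.080 = 9.226 m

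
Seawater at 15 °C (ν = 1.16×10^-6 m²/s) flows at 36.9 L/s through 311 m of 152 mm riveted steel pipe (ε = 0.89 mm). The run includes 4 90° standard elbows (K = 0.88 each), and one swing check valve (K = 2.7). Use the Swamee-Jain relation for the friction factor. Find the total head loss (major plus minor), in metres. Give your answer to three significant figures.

H_L ≈ 15.3 m

V = 4Q/(πD²) = 2.034 m/s; V²/2g = 0.2108 m
Re = 2.66×10^5, ε/D = 0.00586 → f = 0.03234 (Swamee-Jain)
Major: h_f = f(L/D)·V²/2g = 0.03234·2046·0.2108 = 13.94 m
Minor: ΣK = 6.22; h_m = ΣK·V²/2g = 1.311 m
Total H_L = 13.94 + 1.311 = 15.26 m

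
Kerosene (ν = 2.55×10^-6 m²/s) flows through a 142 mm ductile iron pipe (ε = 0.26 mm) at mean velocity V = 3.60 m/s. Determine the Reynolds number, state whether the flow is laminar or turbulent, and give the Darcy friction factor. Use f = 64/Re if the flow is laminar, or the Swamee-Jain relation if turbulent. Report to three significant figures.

Re = VD/ν = 3.600·0.142/2.55×10^-6 = 2.00×10^5
Re > 4000 → turbulent; ε/D = 0.00183
Swamee-Jain: f = 0.02400

Re ≈ 2.00×10^5; turbulent; f ≈ 0.0240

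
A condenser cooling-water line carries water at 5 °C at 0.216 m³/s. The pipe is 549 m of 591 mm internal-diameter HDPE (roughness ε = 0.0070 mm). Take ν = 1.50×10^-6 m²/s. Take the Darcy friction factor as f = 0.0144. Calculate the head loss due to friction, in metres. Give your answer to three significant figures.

V = 4Q/(πD²) = 4·0.216/(π·0.591²) = 0.7874 m/s
h_f = f(L/D)V²/(2g) = 0.01440·(549/0.591)·0.7874²/(2·9.81) = 0.4227 m

h_f ≈ 0.423 m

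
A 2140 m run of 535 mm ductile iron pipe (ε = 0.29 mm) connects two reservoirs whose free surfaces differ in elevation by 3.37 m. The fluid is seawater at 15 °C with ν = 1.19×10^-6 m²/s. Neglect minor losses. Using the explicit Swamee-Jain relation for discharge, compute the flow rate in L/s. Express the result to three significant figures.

Swamee-Jain (Type II): Q = -0.965·√(gD⁵h_f/L)·ln[ε/(3.7D) + √(3.17ν²L/(gD³h_f))]
√(gD⁵h_f/L) = √(9.81·0.535⁵·3.37/2140) = 0.02602
ε/(3.7D) = 1.47×10^-4; √(3.17ν²L/(gD³h_f)) = 4.36×10^-5
Q = -0.965·0.02602·ln(1.901×10^-4) = 0.2152 m³/s
Check: V = 0.957 m/s, Re = 4.30×10^5, f = 0.01817, h_f = 3.39 m ≈ 3.37 m ✓

Q ≈ 215 L/s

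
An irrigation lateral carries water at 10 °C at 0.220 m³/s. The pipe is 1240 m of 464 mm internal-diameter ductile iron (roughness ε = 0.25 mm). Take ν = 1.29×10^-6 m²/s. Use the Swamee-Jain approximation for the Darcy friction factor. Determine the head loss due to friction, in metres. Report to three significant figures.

h_f ≈ 4.17 m

V = 4Q/(πD²) = 4·0.220/(π·0.464²) = 1.301 m/s
Re = VD/ν = 1.301·0.464/1.29×10^-6 = 4.68×10^5 → turbulent
ε/D = 0.25/464 = 5.39×10^-4
Swamee-Jain: f = 0.01807
h_f = f(L/D)V²/(2g) = 0.01807·(1240/0.464)·1.301²/(2·9.81) = 4.167 m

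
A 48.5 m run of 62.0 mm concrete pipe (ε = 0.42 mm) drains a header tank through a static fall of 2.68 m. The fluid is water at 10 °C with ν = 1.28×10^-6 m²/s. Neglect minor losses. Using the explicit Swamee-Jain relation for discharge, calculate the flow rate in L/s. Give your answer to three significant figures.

Swamee-Jain (Type II): Q = -0.965·√(gD⁵h_f/L)·ln[ε/(3.7D) + √(3.17ν²L/(gD³h_f))]
√(gD⁵h_f/L) = √(9.81·0.0620⁵·2.68/48.5) = 7.047×10^-4
ε/(3.7D) = 0.00183; √(3.17ν²L/(gD³h_f)) = 2.01×10^-4
Q = -0.965·7.047×10^-4·ln(0.002031) = 0.004216 m³/s
Check: V = 1.40 m/s, Re = 6.76×10^4, f = 0.03481, h_f = 2.71 m ≈ 2.68 m ✓

Q ≈ 4.22 L/s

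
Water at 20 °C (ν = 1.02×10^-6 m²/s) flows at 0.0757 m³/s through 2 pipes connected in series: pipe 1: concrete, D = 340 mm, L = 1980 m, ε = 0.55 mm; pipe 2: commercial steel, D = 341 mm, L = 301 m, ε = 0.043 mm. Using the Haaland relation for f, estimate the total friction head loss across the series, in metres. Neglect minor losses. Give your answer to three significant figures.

H ≈ 5.20 m

Pipe 1: V = 0.8338 m/s, Re = 2.78×10^5, ε/D = 0.00162, f = 0.02286, h_1 = f(L/D)V²/2g = 4.716 m
Pipe 2: V = 0.8289 m/s, Re = 2.77×10^5, ε/D = 1.26×10^-4, f = 0.01562, h_2 = f(L/D)V²/2g = 0.4829 m
Series → Q common, losses add: H = Σh = 5.199 m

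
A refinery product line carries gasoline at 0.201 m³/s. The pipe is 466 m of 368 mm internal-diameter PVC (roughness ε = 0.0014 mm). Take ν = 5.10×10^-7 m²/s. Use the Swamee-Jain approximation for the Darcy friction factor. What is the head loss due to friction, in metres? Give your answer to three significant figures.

V = 4Q/(πD²) = 4·0.201/(π·0.368²) = 1.890 m/s
Re = VD/ν = 1.890·0.368/5.10×10^-7 = 1.36×10^6 → turbulent
ε/D = 0.0014/368 = 3.80×10^-6
Swamee-Jain: f = 0.01114
h_f = f(L/D)V²/(2g) = 0.01114·(466/0.368)·1.890²/(2·9.81) = 2.568 m

h_f ≈ 2.57 m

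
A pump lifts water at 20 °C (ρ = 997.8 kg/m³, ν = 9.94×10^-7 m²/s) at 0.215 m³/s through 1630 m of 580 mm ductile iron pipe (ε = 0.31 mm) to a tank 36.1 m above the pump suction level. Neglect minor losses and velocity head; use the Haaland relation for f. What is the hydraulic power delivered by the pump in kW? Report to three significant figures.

V = 4Q/(πD²) = 0.8138 m/s; Re = 4.75×10^5; ε/D = 5.34×10^-4; f = 0.01783
h_f = f(L/D)V²/2g = 1.691 m
Total head H = z + h_f = 36.1 + 1.691 = 37.79 m
P_hyd = ρgQH = 997.8·9.81·0.215·37.79 = 79.53 kW

P_hyd ≈ 79.5 kW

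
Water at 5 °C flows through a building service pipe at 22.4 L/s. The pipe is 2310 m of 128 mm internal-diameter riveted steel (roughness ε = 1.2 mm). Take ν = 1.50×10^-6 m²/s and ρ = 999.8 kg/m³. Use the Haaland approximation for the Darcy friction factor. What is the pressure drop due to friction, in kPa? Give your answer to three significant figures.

V = 4Q/(πD²) = 4·0.0224/(π·0.128²) = 1.741 m/s
Re = VD/ν = 1.741·0.128/1.50×10^-6 = 1.49×10^5 → turbulent
ε/D = 1.2/128 = 0.00937
Haaland: f = 0.03756
h_f = f(L/D)V²/(2g) = 0.03756·(2310/0.128)·1.741²/(2·9.81) = 104.7 m
Δp = ρg·h_f = 999.8·9.81·104.7 = 1027 kPa

Δp ≈ 1030 kPa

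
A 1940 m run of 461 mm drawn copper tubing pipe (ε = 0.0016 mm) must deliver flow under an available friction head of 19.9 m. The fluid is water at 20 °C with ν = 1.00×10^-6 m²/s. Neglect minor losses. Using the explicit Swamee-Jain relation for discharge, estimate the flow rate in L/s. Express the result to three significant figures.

Swamee-Jain (Type II): Q = -0.965·√(gD⁵h_f/L)·ln[ε/(3.7D) + √(3.17ν²L/(gD³h_f))]
√(gD⁵h_f/L) = √(9.81·0.461⁵·19.9/1940) = 0.04577
ε/(3.7D) = 9.38×10^-7; √(3.17ν²L/(gD³h_f)) = 1.79×10^-5
Q = -0.965·0.04577·ln(1.887×10^-5) = 0.4805 m³/s
Check: V = 2.88 m/s, Re = 1.33×10^6, f = 0.01118, h_f = 19.9 m ≈ 19.9 m ✓

Q ≈ 480 L/s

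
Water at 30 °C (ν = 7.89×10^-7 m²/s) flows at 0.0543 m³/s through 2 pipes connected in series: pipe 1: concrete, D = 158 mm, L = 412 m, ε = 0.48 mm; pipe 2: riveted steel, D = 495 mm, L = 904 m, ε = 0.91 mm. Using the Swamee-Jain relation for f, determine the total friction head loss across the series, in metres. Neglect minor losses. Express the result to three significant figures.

Pipe 1: V = 2.769 m/s, Re = 5.55×10^5, ε/D = 0.00304, f = 0.02660, h_1 = f(L/D)V²/2g = 27.12 m
Pipe 2: V = 0.2822 m/s, Re = 1.77×10^5, ε/D = 0.00184, f = 0.02414, h_2 = f(L/D)V²/2g = 0.1789 m
Series → Q common, losses add: H = Σh = 27.30 m

H ≈ 27.3 m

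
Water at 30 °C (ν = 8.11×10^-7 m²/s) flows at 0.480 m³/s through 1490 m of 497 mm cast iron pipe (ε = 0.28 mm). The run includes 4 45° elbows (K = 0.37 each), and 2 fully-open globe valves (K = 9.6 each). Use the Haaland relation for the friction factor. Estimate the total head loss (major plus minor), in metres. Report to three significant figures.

H_L ≈ 22.8 m

V = 4Q/(πD²) = 2.474 m/s; V²/2g = 0.3120 m
Re = 1.52×10^6, ε/D = 5.63×10^-4 → f = 0.01746 (Haaland)
Major: h_f = f(L/D)·V²/2g = 0.01746·2998·0.3120 = 16.33 m
Minor: ΣK = 20.7; h_m = ΣK·V²/2g = 6.453 m
Total H_L = 16.33 + 6.453 = 22.78 m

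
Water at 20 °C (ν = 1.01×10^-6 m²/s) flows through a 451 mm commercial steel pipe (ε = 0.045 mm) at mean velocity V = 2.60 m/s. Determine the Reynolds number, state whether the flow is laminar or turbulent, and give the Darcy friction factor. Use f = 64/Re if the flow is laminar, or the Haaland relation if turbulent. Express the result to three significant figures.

Re ≈ 1.16×10^6; turbulent; f ≈ 0.0132

Re = VD/ν = 2.600·0.451/1.01×10^-6 = 1.16×10^6
Re > 4000 → turbulent; ε/D = 9.98×10^-5
Haaland: f = 0.01317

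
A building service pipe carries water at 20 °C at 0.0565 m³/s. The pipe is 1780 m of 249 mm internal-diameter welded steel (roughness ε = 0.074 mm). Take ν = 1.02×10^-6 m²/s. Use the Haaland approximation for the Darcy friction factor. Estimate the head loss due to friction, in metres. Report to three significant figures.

h_f ≈ 8.28 m

V = 4Q/(πD²) = 4·0.0565/(π·0.249²) = 1.160 m/s
Re = VD/ν = 1.160·0.249/1.02×10^-6 = 2.83×10^5 → turbulent
ε/D = 0.074/249 = 2.97×10^-4
Haaland: f = 0.01687
h_f = f(L/D)V²/(2g) = 0.01687·(1780/0.249)·1.160²/(2·9.81) = 8.275 m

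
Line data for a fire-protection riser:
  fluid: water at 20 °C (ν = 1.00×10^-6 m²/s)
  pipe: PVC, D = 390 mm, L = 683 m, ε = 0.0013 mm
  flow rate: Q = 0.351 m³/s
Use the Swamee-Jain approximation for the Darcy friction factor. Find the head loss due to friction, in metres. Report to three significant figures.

h_f ≈ 8.81 m

V = 4Q/(πD²) = 4·0.351/(π·0.390²) = 2.938 m/s
Re = VD/ν = 2.938·0.390/1.00×10^-6 = 1.15×10^6 → turbulent
ε/D = 0.0013/390 = 3.33×10^-6
Swamee-Jain: f = 0.01144
h_f = f(L/D)V²/(2g) = 0.01144·(683/0.390)·2.938²/(2·9.81) = 8.813 m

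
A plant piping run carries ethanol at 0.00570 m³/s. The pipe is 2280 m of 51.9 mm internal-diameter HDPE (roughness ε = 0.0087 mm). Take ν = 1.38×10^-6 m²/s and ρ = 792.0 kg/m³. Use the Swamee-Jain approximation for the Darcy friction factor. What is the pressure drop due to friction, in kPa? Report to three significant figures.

V = 4Q/(πD²) = 4·0.00570/(π·0.0519²) = 2.694 m/s
Re = VD/ν = 2.694·0.0519/1.38×10^-6 = 1.01×10^5 → turbulent
ε/D = 0.0087/51.9 = 1.68×10^-4
Swamee-Jain: f = 0.01878
h_f = f(L/D)V²/(2g) = 0.01878·(2280/0.0519)·2.694²/(2·9.81) = 305.3 m
Δp = ρg·h_f = 792.0·9.81·305.3 = 2372 kPa

Δp ≈ 2370 kPa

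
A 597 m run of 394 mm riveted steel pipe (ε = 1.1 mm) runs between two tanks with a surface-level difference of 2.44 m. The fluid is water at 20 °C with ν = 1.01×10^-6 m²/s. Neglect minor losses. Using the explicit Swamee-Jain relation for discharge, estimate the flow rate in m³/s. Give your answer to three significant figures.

Q ≈ 0.134 m³/s

Swamee-Jain (Type II): Q = -0.965·√(gD⁵h_f/L)·ln[ε/(3.7D) + √(3.17ν²L/(gD³h_f))]
√(gD⁵h_f/L) = √(9.81·0.394⁵·2.44/597) = 0.01951
ε/(3.7D) = 7.55×10^-4; √(3.17ν²L/(gD³h_f)) = 3.63×10^-5
Q = -0.965·0.01951·ln(7.909×10^-4) = 0.1345 m³/s
Check: V = 1.10 m/s, Re = 4.30×10^5, f = 0.02610, h_f = 2.45 m ≈ 2.44 m ✓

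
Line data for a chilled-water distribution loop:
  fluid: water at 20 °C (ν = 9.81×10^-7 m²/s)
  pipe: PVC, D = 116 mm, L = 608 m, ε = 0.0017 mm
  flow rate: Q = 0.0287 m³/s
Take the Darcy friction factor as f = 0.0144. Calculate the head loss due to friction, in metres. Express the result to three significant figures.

h_f ≈ 28.4 m

V = 4Q/(πD²) = 4·0.0287/(π·0.116²) = 2.716 m/s
h_f = f(L/D)V²/(2g) = 0.01440·(608/0.116)·2.716²/(2·9.81) = 28.37 m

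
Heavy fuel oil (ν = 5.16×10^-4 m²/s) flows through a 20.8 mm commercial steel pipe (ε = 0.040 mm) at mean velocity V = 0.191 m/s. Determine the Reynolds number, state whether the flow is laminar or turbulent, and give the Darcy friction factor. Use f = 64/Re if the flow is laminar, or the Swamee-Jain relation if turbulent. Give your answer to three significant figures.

Re ≈ 7.70; laminar; f = 64/Re ≈ 8.31

Re = VD/ν = 0.1910·0.0208/5.16×10^-4 = 7.70
Re < 2300 → laminar → f = 64/Re = 8.313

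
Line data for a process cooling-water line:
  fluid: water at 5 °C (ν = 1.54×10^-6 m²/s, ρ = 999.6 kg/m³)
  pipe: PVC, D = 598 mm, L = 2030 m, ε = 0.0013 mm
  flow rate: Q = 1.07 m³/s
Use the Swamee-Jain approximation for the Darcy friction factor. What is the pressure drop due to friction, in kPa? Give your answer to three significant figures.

Δp ≈ 270 kPa

V = 4Q/(πD²) = 4·1.07/(π·0.598²) = 3.810 m/s
Re = VD/ν = 3.810·0.598/1.54×10^-6 = 1.48×10^6 → turbulent
ε/D = 0.0013/598 = 2.17×10^-6
Swamee-Jain: f = 0.01095
h_f = f(L/D)V²/(2g) = 0.01095·(2030/0.598)·3.810²/(2·9.81) = 27.49 m
Δp = ρg·h_f = 999.6·9.81·27.49 = 269.6 kPa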